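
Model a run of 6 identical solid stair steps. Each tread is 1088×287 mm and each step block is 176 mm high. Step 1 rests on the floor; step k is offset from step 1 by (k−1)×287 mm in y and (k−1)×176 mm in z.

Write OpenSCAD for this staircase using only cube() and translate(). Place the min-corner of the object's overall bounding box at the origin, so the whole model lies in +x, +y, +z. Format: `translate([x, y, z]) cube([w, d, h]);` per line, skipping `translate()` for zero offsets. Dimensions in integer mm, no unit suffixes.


cube([1088, 287, 176]);
translate([0, 287, 176]) cube([1088, 287, 176]);
translate([0, 574, 352]) cube([1088, 287, 176]);
translate([0, 861, 528]) cube([1088, 287, 176]);
translate([0, 1148, 704]) cube([1088, 287, 176]);
translate([0, 1435, 880]) cube([1088, 287, 176]);


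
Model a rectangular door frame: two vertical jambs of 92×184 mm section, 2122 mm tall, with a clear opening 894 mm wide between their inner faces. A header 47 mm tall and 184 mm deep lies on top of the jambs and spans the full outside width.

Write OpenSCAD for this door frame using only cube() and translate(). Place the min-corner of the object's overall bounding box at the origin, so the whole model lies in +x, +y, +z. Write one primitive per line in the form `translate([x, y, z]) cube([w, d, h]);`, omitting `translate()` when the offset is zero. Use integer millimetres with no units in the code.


cube([92, 184, 2122]);
translate([986, 0, 0]) cube([92, 184, 2122]);
translate([0, 0, 2122]) cube([1078, 184, 47]);


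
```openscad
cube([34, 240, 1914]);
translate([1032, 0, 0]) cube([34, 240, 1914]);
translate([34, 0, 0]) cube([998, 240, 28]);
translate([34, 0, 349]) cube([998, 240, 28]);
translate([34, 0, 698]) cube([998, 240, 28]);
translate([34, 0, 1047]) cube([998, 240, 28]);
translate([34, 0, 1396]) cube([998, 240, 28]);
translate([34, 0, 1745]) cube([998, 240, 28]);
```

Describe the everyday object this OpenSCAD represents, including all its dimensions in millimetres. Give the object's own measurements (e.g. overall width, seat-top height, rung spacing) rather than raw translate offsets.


An open bookshelf. Two side panels, each 34 mm thick, 240 mm deep and 1914 mm tall, stand 1066 mm apart (outside-to-outside). Between them sit 6 shelves, each 28 mm thick and 240 mm deep, spanning the full gap between the sides. The bottom shelf rests on the floor (its underside at z = 0) and the clear gap between one shelf's top and the next shelf's underside is 321 mm.


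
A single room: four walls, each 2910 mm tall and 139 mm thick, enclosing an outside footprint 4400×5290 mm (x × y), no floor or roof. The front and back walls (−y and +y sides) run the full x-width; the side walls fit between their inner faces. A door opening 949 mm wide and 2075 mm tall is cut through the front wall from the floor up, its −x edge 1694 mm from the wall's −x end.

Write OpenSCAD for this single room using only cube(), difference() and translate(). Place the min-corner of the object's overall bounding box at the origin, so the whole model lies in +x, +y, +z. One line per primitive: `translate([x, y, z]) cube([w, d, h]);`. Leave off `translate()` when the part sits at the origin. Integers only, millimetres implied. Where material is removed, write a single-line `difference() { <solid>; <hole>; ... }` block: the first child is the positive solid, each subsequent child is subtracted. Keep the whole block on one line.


difference() { cube([4400, 139, 2910]); translate([1694, 0, 0]) cube([949, 139, 2075]); }
translate([0, 5151, 0]) cube([4400, 139, 2910]);
translate([0, 139, 0]) cube([139, 5012, 2910]);
translate([4261, 139, 0]) cube([139, 5012, 2910]);


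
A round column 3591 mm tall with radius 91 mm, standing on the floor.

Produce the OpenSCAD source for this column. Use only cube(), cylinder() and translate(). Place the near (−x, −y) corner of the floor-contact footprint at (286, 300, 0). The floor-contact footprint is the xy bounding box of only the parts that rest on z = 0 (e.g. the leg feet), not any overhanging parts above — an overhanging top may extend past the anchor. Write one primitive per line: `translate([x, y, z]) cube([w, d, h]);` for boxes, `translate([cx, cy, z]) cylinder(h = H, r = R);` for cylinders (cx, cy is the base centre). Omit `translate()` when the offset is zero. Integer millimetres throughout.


translate([377, 391, 0]) cylinder(h = 3591, r = 91);


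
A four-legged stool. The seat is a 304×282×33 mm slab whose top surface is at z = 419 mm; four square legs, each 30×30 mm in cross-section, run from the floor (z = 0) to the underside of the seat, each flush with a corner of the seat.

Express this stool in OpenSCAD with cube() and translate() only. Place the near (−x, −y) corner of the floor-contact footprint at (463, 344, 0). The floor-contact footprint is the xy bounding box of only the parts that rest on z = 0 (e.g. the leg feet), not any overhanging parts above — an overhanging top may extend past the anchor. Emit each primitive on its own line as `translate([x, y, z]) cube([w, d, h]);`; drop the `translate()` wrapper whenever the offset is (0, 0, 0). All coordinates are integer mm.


// leg_h = 419 - 33 = 386
translate([463, 344, 386]) cube([304, 282, 33]);
translate([463, 344, 0]) cube([30, 30, 386]);
translate([737, 344, 0]) cube([30, 30, 386]);
translate([463, 596, 0]) cube([30, 30, 386]);
translate([737, 596, 0]) cube([30, 30, 386]);


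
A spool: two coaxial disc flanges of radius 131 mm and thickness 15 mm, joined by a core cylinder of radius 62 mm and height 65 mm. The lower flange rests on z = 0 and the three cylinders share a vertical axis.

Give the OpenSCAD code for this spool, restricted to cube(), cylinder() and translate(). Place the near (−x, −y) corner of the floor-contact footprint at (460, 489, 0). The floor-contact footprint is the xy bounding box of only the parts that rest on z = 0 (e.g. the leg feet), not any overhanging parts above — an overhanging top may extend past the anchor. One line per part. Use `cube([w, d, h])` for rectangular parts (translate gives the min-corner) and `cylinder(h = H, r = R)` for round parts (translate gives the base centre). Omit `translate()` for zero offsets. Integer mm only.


translate([591, 620, 0]) cylinder(h = 15, r = 131);
translate([591, 620, 15]) cylinder(h = 65, r = 62);
translate([591, 620, 80]) cylinder(h = 15, r = 131);


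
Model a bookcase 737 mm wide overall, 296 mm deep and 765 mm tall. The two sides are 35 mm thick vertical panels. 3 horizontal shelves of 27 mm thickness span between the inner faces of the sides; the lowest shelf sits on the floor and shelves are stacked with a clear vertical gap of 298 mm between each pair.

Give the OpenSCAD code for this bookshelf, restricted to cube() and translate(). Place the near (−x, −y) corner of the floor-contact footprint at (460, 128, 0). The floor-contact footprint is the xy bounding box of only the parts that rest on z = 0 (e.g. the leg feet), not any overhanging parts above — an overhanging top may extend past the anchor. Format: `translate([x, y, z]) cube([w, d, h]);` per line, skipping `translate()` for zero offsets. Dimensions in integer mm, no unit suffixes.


translate([460, 128, 0]) cube([35, 296, 765]);
translate([1162, 128, 0]) cube([35, 296, 765]);
translate([495, 128, 0]) cube([667, 296, 27]);
translate([495, 128, 325]) cube([667, 296, 27]);
translate([495, 128, 650]) cube([667, 296, 27]);


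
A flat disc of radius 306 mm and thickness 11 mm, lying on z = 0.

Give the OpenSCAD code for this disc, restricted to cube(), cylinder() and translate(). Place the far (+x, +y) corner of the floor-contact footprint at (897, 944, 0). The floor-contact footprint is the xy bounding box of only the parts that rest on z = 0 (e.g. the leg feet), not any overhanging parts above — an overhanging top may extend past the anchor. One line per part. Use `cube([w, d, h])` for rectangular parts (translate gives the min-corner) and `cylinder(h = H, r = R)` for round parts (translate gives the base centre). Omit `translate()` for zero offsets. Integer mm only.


translate([591, 638, 0]) cylinder(h = 11, r = 306);


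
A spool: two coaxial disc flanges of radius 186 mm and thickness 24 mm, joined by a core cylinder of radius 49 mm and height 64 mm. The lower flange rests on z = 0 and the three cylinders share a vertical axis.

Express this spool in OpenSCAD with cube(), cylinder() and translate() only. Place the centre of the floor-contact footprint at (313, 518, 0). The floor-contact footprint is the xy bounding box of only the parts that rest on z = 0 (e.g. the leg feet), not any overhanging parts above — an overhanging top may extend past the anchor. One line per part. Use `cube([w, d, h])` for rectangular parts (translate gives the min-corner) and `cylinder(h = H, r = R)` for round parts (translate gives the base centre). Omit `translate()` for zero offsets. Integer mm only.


translate([313, 518, 0]) cylinder(h = 24, r = 186);
translate([313, 518, 24]) cylinder(h = 64, r = 49);
translate([313, 518, 88]) cylinder(h = 24, r = 186);


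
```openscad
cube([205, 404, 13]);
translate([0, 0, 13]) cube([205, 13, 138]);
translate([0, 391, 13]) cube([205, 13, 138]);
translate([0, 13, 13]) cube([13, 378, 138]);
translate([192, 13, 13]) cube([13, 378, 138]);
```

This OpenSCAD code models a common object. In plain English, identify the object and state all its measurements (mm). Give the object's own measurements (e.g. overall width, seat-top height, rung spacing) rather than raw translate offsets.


An open-topped rectangular box: outside dimensions 205×404×151 mm, with a uniform wall and base thickness of 13 mm. The base is a full 205×404 slab on the floor; four walls sit on top of the base. The front and back walls (the −y and +y sides) span the full width; the two side walls fit between them.


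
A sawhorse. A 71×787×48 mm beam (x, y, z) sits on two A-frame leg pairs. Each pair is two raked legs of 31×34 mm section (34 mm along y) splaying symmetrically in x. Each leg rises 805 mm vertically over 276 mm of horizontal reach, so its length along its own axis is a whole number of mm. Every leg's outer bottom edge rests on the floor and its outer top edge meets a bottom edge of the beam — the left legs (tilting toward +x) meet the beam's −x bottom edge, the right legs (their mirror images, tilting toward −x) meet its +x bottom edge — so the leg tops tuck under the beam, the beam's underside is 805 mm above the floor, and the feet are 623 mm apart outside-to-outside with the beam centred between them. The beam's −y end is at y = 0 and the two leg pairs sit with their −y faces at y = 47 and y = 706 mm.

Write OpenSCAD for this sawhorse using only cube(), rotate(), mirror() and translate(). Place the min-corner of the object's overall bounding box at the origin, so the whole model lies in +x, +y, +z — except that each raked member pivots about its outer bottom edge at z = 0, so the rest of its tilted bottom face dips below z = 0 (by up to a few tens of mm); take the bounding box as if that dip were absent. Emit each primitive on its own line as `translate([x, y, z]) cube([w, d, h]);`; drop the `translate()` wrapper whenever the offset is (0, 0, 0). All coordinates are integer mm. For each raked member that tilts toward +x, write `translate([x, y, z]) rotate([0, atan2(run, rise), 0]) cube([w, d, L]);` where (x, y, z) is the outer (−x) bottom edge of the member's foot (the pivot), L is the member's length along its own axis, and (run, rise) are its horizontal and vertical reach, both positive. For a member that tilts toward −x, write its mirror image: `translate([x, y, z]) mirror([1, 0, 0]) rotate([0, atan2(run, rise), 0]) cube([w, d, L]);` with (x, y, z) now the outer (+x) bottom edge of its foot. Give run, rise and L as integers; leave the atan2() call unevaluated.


// leg length = √(276² + 805²) = 851
// right-leg outer foot x = 2·276 + 71 = 623
// beam min-corner = (276, 0, 805)
translate([276, 0, 805]) cube([71, 787, 48]);
translate([0, 47, 0]) rotate([0, atan2(276, 805), 0]) cube([31, 34, 851]);
translate([623, 47, 0]) mirror([1, 0, 0]) rotate([0, atan2(276, 805), 0]) cube([31, 34, 851]);
translate([0, 706, 0]) rotate([0, atan2(276, 805), 0]) cube([31, 34, 851]);
translate([623, 706, 0]) mirror([1, 0, 0]) rotate([0, atan2(276, 805), 0]) cube([31, 34, 851]);


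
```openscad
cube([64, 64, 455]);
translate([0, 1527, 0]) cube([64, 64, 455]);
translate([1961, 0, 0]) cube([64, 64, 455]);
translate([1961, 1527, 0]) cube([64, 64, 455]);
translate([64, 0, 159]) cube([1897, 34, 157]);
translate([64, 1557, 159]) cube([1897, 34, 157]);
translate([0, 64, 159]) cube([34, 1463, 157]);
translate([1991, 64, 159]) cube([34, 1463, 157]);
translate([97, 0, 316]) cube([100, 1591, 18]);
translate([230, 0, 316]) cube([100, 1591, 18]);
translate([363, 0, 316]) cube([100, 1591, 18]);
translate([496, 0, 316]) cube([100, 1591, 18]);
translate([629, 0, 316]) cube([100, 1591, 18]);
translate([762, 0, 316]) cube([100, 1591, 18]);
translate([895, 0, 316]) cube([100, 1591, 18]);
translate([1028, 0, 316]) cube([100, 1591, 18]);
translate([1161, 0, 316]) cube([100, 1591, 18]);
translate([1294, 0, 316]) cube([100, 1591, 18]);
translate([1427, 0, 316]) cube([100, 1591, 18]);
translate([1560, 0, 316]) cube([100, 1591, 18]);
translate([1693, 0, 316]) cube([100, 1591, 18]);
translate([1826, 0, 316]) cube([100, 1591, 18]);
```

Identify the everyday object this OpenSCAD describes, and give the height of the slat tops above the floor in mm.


A bed frame. The slat-top height is 334 mm.

Four posts, four rails, and a row of slats — a bed frame. Slats sit on the rails at z = 159 + 157 = 316; with slat thickness 18, the top is 334 mm.


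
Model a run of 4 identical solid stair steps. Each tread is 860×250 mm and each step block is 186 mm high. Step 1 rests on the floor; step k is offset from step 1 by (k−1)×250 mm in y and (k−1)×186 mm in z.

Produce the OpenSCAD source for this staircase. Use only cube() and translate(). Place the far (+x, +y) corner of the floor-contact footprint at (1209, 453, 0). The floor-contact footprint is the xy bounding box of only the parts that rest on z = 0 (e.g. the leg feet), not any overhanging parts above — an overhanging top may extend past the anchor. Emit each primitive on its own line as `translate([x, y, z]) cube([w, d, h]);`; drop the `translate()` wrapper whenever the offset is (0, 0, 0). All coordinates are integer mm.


translate([349, 203, 0]) cube([860, 250, 186]);
translate([349, 453, 186]) cube([860, 250, 186]);
translate([349, 703, 372]) cube([860, 250, 186]);
translate([349, 953, 558]) cube([860, 250, 186]);


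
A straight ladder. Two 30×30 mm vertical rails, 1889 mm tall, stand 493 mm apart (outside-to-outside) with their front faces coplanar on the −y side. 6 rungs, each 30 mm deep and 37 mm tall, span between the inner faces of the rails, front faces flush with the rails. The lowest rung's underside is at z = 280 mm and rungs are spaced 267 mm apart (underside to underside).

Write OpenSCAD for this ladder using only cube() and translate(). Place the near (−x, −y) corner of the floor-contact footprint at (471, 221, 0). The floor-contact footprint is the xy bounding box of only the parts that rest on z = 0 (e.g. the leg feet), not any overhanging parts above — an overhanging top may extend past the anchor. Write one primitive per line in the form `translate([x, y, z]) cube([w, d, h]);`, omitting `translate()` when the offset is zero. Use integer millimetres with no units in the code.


translate([471, 221, 0]) cube([30, 30, 1889]);
translate([934, 221, 0]) cube([30, 30, 1889]);
translate([501, 221, 280]) cube([433, 30, 37]);
translate([501, 221, 547]) cube([433, 30, 37]);
translate([501, 221, 814]) cube([433, 30, 37]);
translate([501, 221, 1081]) cube([433, 30, 37]);
translate([501, 221, 1348]) cube([433, 30, 37]);
translate([501, 221, 1615]) cube([433, 30, 37]);


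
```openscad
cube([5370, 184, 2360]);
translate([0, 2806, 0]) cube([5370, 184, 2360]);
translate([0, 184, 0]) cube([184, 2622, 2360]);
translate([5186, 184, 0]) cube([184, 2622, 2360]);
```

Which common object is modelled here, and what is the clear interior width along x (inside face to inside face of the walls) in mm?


A house (or room) frame. The interior width is 5002 mm.

Four 2360 mm walls enclosing a rectangle with no floor or roof — a room or house frame. Outside width is 5370 mm and wall thickness is 184 mm, so the interior width is 5370 − 2 × 184 = 5002 mm.


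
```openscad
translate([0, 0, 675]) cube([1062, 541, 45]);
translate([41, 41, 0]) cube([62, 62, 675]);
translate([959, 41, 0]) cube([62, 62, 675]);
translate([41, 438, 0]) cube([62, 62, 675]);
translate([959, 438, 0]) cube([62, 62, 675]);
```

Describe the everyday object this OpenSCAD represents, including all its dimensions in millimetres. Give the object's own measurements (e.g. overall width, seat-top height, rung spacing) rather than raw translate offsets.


A table: top 1062 mm (x) × 541 mm (y), 45 mm thick, upper face at z = 720 mm, on four 62×62 mm square legs, each inset 41 mm from the nearest pair of top edges from z = 0 to the bottom of the top.


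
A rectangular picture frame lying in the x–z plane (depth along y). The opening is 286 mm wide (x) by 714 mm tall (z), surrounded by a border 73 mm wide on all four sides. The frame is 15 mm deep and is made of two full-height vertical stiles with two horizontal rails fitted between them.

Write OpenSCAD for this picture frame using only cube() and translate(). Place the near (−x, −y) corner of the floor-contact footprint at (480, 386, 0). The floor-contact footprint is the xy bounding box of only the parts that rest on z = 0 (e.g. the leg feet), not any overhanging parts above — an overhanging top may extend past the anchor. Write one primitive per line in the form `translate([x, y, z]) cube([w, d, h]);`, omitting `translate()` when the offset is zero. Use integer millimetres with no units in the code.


translate([480, 386, 0]) cube([73, 15, 860]);
translate([839, 386, 0]) cube([73, 15, 860]);
translate([553, 386, 0]) cube([286, 15, 73]);
translate([553, 386, 787]) cube([286, 15, 73]);


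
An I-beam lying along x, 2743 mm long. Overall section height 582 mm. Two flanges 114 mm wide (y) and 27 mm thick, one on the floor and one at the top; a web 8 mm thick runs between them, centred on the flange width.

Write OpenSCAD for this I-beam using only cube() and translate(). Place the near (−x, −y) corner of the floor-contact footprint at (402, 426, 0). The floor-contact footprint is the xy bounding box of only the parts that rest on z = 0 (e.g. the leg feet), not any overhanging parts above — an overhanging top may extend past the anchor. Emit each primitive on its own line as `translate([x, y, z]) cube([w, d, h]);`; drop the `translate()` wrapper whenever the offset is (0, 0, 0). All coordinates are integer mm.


translate([402, 426, 0]) cube([2743, 114, 27]);
translate([402, 479, 27]) cube([2743, 8, 528]);
translate([402, 426, 555]) cube([2743, 114, 27]);


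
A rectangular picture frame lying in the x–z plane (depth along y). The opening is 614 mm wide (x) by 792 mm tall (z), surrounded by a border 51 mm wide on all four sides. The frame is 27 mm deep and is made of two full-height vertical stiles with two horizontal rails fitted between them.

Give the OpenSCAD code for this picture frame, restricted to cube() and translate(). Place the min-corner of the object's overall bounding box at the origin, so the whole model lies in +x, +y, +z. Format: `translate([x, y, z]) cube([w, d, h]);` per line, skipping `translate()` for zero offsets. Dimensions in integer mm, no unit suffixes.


cube([51, 27, 894]);
translate([665, 0, 0]) cube([51, 27, 894]);
translate([51, 0, 0]) cube([614, 27, 51]);
translate([51, 0, 843]) cube([614, 27, 51]);


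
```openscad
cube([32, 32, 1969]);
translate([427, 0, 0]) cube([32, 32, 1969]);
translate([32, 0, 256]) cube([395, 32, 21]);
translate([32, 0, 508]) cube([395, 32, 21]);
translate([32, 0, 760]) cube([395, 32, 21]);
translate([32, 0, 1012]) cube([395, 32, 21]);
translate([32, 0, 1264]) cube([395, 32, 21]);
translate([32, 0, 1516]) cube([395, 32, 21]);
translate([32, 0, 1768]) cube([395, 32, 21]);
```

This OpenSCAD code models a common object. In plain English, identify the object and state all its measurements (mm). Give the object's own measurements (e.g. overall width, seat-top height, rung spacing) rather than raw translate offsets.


A straight ladder. Two 32×32 mm vertical rails, 1969 mm tall, stand 459 mm apart (outside-to-outside) with their front faces coplanar on the −y side. 7 rungs, each 32 mm deep and 21 mm tall, span between the inner faces of the rails, front faces flush with the rails. The lowest rung's underside is at z = 256 mm and rungs are spaced 252 mm apart (underside to underside).


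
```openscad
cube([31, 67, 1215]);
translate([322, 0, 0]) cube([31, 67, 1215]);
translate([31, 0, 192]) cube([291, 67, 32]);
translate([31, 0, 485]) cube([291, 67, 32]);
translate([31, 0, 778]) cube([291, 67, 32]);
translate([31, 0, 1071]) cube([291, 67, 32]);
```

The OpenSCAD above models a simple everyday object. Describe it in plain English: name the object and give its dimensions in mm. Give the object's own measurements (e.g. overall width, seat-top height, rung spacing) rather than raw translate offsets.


A straight ladder. Two 31×67 mm vertical rails, 1215 mm tall, stand 353 mm apart (outside-to-outside) with their front faces coplanar on the −y side. 4 rungs, each 67 mm deep and 32 mm tall, span between the inner faces of the rails, front faces flush with the rails. The lowest rung's underside is at z = 192 mm and rungs are spaced 293 mm apart (underside to underside).


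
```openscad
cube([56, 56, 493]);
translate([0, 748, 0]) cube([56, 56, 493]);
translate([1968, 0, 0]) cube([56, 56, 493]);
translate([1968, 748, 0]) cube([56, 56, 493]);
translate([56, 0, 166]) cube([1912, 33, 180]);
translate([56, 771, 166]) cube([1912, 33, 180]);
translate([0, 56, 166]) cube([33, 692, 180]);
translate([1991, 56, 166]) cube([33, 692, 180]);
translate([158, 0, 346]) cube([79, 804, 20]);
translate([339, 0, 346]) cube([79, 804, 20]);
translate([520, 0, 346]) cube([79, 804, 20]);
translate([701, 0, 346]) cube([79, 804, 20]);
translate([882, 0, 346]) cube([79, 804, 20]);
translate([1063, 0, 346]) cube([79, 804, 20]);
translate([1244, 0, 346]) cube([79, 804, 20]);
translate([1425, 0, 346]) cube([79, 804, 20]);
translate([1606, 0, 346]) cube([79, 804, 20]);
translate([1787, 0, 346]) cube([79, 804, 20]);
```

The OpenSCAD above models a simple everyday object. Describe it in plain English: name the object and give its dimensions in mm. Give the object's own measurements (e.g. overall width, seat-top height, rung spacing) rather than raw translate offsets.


A bed frame 2024 mm long (x) by 804 mm wide (y). Four 56×56 mm corner posts, 493 mm tall, at the corners of the footprint. Four rails of 33 mm thickness and 180 mm height run between adjacent posts with their undersides at z = 166 mm, their outer faces flush with the outside of the frame (the two x-running rails run between the posts' inner faces; the two y-running rails run between the posts' inner faces). 10 slats, each 79 mm wide (x) and 20 mm thick, lie across the top of the two x-running rails, running the full 804 mm width of the frame in y; along x they sit between the end posts with a 102 mm gap after the −x posts and between neighbouring slats and before the +x posts.


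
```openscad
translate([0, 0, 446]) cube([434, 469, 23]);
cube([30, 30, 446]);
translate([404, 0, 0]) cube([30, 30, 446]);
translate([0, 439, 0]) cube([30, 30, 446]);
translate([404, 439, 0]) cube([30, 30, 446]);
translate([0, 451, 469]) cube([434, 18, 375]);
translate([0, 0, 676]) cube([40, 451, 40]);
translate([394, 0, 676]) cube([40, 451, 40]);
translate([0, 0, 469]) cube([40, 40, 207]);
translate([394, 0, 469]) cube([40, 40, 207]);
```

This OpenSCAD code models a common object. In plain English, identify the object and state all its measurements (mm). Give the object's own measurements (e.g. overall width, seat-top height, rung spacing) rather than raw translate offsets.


A chair. The seat is a 434×469×23 mm slab with its top at z = 469 mm, on four 30×30 mm corner legs (flush with the seat edges, standing on z = 0). A flat backrest 18 mm thick, 375 mm tall, spans the full seat width and rises from the seat top along its +y edge, rear face flush with the rear of the seat. Two armrests of 40×40 mm section run along each side from the seat's front edge to the front of the backrest, top faces 247 mm above the seat top and outer faces flush with the seat's x-edges; a 40×40 mm post under the front of each armrest stands on the seat at the front corner.


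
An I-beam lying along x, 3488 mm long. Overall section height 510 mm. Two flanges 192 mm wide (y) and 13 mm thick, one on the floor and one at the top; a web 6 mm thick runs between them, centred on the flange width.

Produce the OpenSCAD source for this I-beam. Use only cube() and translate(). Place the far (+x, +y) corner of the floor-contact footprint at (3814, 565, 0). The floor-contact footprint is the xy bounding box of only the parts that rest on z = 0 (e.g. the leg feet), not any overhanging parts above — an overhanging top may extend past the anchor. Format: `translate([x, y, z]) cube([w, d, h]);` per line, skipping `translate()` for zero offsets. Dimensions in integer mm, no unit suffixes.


translate([326, 373, 0]) cube([3488, 192, 13]);
translate([326, 466, 13]) cube([3488, 6, 484]);
translate([326, 373, 497]) cube([3488, 192, 13]);


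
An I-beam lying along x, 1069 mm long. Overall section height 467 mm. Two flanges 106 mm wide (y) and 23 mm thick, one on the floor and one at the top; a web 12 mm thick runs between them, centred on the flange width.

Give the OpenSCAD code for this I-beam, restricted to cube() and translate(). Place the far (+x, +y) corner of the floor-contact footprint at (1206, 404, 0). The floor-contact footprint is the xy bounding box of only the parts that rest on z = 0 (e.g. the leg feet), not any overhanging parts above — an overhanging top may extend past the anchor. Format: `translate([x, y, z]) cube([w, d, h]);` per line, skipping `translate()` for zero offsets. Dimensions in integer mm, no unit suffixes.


translate([137, 298, 0]) cube([1069, 106, 23]);
translate([137, 345, 23]) cube([1069, 12, 421]);
translate([137, 298, 444]) cube([1069, 106, 23]);


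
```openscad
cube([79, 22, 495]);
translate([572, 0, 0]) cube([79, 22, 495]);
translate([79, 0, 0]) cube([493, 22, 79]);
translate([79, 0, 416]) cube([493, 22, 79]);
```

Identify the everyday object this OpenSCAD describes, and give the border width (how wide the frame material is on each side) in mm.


A picture frame. The border width is 79 mm.

Four thin pieces enclosing a rectangular opening — a picture frame. The two full-height stiles are 495 mm tall; the top rail sits at z = 416 and is 79 mm tall, so the border above the opening is 495 − 416 = 79 mm, matching the stile x-width.


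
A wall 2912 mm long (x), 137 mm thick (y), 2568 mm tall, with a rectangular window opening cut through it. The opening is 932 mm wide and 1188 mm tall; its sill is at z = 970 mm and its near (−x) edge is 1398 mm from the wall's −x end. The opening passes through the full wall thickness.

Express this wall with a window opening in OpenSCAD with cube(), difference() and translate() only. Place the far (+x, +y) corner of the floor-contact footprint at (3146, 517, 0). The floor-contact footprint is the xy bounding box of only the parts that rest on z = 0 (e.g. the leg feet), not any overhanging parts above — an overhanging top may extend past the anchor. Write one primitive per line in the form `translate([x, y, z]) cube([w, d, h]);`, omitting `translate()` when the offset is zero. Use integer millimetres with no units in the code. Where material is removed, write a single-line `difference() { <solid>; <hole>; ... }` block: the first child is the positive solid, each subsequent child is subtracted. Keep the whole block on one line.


difference() { translate([234, 380, 0]) cube([2912, 137, 2568]); translate([1632, 380, 970]) cube([932, 137, 1188]); }


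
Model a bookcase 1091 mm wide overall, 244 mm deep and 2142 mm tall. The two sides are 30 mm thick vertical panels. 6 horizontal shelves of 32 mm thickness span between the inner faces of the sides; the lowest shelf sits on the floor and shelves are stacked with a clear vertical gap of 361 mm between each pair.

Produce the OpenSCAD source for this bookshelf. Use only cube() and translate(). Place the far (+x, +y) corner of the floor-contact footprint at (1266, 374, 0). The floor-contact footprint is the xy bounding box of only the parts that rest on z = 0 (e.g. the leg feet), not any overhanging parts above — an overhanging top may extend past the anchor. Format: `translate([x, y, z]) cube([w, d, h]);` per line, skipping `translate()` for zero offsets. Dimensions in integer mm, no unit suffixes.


translate([175, 130, 0]) cube([30, 244, 2142]);
translate([1236, 130, 0]) cube([30, 244, 2142]);
translate([205, 130, 0]) cube([1031, 244, 32]);
translate([205, 130, 393]) cube([1031, 244, 32]);
translate([205, 130, 786]) cube([1031, 244, 32]);
translate([205, 130, 1179]) cube([1031, 244, 32]);
translate([205, 130, 1572]) cube([1031, 244, 32]);
translate([205, 130, 1965]) cube([1031, 244, 32]);


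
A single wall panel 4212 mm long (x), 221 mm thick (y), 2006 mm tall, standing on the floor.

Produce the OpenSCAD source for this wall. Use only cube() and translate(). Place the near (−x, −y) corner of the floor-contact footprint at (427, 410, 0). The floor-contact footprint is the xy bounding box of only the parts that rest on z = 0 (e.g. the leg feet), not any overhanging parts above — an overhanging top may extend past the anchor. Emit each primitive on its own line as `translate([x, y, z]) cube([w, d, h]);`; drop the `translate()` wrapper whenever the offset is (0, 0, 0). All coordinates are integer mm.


translate([427, 410, 0]) cube([4212, 221, 2006]);


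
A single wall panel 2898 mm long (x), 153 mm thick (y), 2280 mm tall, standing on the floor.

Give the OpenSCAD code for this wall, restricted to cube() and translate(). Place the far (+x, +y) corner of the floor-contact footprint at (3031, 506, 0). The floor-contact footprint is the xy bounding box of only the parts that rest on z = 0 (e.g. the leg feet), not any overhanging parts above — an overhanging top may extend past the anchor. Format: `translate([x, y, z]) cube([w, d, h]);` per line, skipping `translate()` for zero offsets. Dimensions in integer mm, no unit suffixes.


translate([133, 353, 0]) cube([2898, 153, 2280]);


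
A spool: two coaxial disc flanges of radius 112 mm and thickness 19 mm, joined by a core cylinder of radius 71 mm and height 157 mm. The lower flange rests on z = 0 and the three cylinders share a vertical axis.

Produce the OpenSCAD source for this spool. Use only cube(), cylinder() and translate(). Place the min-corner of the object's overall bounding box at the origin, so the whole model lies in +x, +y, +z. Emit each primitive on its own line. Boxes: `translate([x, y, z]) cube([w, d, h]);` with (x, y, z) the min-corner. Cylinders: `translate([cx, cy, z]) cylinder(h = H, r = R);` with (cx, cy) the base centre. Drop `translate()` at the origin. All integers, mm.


translate([112, 112, 0]) cylinder(h = 19, r = 112);
translate([112, 112, 19]) cylinder(h = 157, r = 71);
translate([112, 112, 176]) cylinder(h = 19, r = 112);


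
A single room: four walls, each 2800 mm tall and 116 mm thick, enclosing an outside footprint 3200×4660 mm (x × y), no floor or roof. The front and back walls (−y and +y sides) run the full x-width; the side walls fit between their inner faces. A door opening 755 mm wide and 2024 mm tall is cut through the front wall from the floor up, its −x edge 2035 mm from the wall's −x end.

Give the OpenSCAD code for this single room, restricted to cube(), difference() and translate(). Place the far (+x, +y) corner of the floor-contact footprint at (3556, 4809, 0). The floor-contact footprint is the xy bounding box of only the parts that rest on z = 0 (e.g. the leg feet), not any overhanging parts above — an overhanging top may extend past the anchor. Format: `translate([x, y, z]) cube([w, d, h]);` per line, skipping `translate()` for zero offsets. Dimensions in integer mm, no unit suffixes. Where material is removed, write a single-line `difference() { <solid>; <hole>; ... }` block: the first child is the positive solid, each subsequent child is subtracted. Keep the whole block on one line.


difference() { translate([356, 149, 0]) cube([3200, 116, 2800]); translate([2391, 149, 0]) cube([755, 116, 2024]); }
translate([356, 4693, 0]) cube([3200, 116, 2800]);
translate([356, 265, 0]) cube([116, 4428, 2800]);
translate([3440, 265, 0]) cube([116, 4428, 2800]);


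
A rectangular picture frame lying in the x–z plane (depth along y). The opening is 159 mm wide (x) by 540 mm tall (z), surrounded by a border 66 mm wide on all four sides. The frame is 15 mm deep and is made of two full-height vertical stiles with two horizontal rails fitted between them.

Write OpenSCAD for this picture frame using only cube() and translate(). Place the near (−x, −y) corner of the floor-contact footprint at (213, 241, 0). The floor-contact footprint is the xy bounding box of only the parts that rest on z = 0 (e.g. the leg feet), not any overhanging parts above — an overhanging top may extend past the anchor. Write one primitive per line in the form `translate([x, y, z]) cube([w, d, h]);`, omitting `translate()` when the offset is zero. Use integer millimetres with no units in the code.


translate([213, 241, 0]) cube([66, 15, 672]);
translate([438, 241, 0]) cube([66, 15, 672]);
translate([279, 241, 0]) cube([159, 15, 66]);
translate([279, 241, 606]) cube([159, 15, 66]);


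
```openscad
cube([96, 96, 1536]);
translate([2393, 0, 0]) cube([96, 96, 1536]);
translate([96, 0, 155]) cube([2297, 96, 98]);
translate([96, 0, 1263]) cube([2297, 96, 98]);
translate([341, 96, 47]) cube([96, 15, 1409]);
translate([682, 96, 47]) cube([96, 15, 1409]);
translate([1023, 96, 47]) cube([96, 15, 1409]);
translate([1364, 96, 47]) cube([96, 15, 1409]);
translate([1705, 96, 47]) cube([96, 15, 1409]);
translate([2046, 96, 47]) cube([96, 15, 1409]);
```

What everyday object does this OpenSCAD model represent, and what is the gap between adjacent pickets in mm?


A fence section. The picket gap is 245 mm.

Two posts, two rails, 6 pickets — a fence section. Span 2297 mm holds 6 pickets of 96 mm with 7 equal gaps: ⌊(2297 − 6·96) / 7⌋ = 245 mm.


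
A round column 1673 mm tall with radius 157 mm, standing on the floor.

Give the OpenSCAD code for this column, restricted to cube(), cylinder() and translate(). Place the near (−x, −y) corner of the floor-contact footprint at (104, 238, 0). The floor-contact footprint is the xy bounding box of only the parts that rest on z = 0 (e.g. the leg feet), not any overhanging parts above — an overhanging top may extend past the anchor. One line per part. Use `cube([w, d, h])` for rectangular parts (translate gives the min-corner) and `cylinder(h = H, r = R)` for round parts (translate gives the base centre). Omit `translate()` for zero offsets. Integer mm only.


translate([261, 395, 0]) cylinder(h = 1673, r = 157);


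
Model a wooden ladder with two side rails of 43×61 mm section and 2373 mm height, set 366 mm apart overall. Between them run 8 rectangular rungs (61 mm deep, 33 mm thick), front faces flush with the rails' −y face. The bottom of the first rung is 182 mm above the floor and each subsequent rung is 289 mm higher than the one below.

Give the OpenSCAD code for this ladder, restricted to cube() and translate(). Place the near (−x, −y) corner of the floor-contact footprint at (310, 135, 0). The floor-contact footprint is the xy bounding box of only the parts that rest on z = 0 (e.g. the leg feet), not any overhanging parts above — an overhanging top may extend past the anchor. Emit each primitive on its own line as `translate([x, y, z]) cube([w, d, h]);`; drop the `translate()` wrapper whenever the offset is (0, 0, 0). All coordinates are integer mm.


// rung span = 366 - 2*43 = 280
// rung[k] z = 182 + k*289
translate([310, 135, 0]) cube([43, 61, 2373]);
translate([633, 135, 0]) cube([43, 61, 2373]);
translate([353, 135, 182]) cube([280, 61, 33]);
translate([353, 135, 471]) cube([280, 61, 33]);
translate([353, 135, 760]) cube([280, 61, 33]);
translate([353, 135, 1049]) cube([280, 61, 33]);
translate([353, 135, 1338]) cube([280, 61, 33]);
translate([353, 135, 1627]) cube([280, 61, 33]);
translate([353, 135, 1916]) cube([280, 61, 33]);
translate([353, 135, 2205]) cube([280, 61, 33]);


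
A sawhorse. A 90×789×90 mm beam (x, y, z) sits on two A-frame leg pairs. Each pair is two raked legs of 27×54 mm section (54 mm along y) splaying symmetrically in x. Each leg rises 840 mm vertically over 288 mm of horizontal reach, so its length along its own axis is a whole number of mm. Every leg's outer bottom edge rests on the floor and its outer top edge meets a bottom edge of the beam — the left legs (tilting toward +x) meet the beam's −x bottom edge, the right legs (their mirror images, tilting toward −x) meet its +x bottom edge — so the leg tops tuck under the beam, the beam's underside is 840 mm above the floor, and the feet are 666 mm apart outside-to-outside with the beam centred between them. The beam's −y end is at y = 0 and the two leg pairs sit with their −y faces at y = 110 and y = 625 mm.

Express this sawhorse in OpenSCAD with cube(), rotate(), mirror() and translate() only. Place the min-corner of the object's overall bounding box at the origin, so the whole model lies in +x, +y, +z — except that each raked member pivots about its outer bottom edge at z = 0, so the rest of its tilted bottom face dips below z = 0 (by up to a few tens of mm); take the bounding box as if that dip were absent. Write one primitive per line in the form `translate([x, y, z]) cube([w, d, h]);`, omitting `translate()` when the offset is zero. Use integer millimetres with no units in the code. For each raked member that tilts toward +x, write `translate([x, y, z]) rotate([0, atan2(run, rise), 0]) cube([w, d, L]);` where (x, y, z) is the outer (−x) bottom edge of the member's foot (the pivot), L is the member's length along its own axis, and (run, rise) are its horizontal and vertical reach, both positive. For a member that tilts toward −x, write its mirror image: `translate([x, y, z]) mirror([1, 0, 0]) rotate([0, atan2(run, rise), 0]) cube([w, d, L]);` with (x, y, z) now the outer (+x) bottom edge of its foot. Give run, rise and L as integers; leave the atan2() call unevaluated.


// leg length = √(288² + 840²) = 888
// right-leg outer foot x = 2·288 + 90 = 666
// beam min-corner = (288, 0, 840)
translate([288, 0, 840]) cube([90, 789, 90]);
translate([0, 110, 0]) rotate([0, atan2(288, 840), 0]) cube([27, 54, 888]);
translate([666, 110, 0]) mirror([1, 0, 0]) rotate([0, atan2(288, 840), 0]) cube([27, 54, 888]);
translate([0, 625, 0]) rotate([0, atan2(288, 840), 0]) cube([27, 54, 888]);
translate([666, 625, 0]) mirror([1, 0, 0]) rotate([0, atan2(288, 840), 0]) cube([27, 54, 888]);


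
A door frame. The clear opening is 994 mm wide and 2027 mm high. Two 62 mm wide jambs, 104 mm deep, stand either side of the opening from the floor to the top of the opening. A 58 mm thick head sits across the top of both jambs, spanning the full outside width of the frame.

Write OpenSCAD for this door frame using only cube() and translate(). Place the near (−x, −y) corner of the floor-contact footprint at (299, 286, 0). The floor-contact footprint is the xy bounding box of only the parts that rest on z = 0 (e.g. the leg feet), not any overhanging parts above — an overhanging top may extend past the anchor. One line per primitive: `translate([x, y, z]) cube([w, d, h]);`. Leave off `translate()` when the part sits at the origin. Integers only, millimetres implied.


translate([299, 286, 0]) cube([62, 104, 2027]);
translate([1355, 286, 0]) cube([62, 104, 2027]);
translate([299, 286, 2027]) cube([1118, 104, 58]);
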